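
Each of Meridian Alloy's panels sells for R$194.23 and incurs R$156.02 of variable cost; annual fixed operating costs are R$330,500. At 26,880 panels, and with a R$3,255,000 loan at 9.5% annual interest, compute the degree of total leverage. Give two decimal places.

2.65

At 26,880 units, contribution = 26,880 × R$38.21 = R$1,027,084.80.
Operating income = contribution − fixed costs = R$1,027,084.80 − R$330,500 = R$696,584.80. Interest = R$309,225.00.
DOL = R$1,027,084.80 ÷ R$696,584.80 = 1.4745; DFL = R$696,584.80 ÷ R$387,359.80 = 1.7983.
Combined leverage = 1.4745 × 1.7983 = 2.6516.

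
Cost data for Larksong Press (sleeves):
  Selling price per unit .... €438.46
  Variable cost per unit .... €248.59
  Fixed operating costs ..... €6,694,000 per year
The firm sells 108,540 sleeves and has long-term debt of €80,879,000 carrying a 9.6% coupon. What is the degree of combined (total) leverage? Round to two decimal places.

3.35

Contribution at this volume is 108,540 × €189.87 = €20,608,489.80.
Subtracting fixed costs: EBIT = €20,608,489.80 − €6,694,000 = €13,914,489.80. Interest = €7,764,384.00.
DOL = €20,608,489.80 ÷ €13,914,489.80 = 1.4811; DFL = €13,914,489.80 ÷ €6,150,105.80 = 2.2625.
DCL = DOL × DFL = 1.4811 × 2.2625 = 3.3510.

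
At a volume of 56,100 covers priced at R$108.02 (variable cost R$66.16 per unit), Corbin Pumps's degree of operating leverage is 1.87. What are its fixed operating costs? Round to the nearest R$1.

Total contribution margin = 56,100 × R$41.86 = R$2,348,346.00.
DOL = contribution / EBIT, so EBIT = R$2,348,346.00 / 1.87 = R$1,255,800.00.
And FC = contribution − EBIT = R$2,348,346.00 − R$1,255,800.00 = R$1,092,546.

R$1,092,546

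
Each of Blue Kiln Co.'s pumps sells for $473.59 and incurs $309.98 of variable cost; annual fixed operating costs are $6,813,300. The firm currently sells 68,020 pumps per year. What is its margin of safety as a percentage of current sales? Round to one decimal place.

Unit CM = price − variable cost = $473.59 − $309.98 = $163.61. Break-even units = $6,813,300 ÷ $163.61 = 41,643.54; break-even revenue = 41,643.54 × $473.59 = $19,721,965.33.
Current sales = 68,020 × $473.59 = $32,213,591.80.
Margin of safety = ($32,213,591.80 − $19,721,965.33) ÷ $32,213,591.80 = 38.8%.

38.8%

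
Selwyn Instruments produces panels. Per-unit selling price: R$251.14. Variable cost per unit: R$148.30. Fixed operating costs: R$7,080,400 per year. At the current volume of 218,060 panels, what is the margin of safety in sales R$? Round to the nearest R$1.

R$37,472,927

Contribution margin per unit = R$251.14 − R$148.30 = R$102.84. Break-even units = R$7,080,400 ÷ R$102.84 = 68,848.70; break-even revenue = 68,848.70 × R$251.14 = R$17,290,661.77.
Current sales = 218,060 × R$251.14 = R$54,763,588.40.
Margin of safety = R$54,763,588.40 − R$17,290,661.77 = R$37,472,927.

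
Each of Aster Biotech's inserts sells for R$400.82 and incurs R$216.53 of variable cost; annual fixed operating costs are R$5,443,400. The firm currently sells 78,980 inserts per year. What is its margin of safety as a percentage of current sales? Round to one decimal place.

62.6%

Contribution margin per unit = R$400.82 − R$216.53 = R$184.29. Break-even units = R$5,443,400 ÷ R$184.29 = 29,537.14; break-even revenue = 29,537.14 × R$400.82 = R$11,839,077.48.
Actual sales revenue = 78,980 × R$400.82 = R$31,656,763.60.
Margin of safety = (R$31,656,763.60 − R$11,839,077.48) ÷ R$31,656,763.60 = 62.6%.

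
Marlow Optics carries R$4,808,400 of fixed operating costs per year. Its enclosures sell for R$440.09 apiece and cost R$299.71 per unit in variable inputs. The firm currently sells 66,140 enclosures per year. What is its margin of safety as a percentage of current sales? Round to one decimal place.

48.2%

Unit CM = price − variable cost = R$440.09 − R$299.71 = R$140.38. Break-even units = R$4,808,400 ÷ R$140.38 = 34,252.74; break-even revenue = 34,252.74 × R$440.09 = R$15,074,289.47.
Current sales = 66,140 × R$440.09 = R$29,107,552.60.
Margin of safety = (R$29,107,552.60 − R$15,074,289.47) ÷ R$29,107,552.60 = 48.2%.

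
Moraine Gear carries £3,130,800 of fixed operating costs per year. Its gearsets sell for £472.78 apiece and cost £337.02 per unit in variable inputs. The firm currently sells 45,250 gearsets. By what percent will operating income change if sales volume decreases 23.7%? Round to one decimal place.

Total contribution margin = 45,250 × £135.76 = £6,143,140.00.
Operating income = contribution − fixed costs = £6,143,140.00 − £3,130,800 = £3,012,340.00.
DOL = contribution ÷ EBIT = £6,143,140.00 ÷ £3,012,340.00 = 2.0393.
%ΔEBIT = DOL × %ΔSales = 2.0393 × -23.7% = -48.3%.

-48.3%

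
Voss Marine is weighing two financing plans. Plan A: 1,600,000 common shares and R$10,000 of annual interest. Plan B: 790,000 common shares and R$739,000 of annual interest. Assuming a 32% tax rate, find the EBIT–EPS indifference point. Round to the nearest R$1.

Set EPS_A = EPS_B: (EBIT − R$10,000)(1 − 0.32) ÷ 1,600,000 = (EBIT − R$739,000)(1 − 0.32) ÷ 790,000.
Cancelling (1 − t) and cross-multiplying: 790,000·(EBIT − 10,000) = 1,600,000·(EBIT − 739,000).
Solving, EBIT = (739,000·1,600,000 − 10,000·790,000) / (1,600,000 − 790,000) = 1,174,500,000,000 / 810,000 = 1,450,000.00.

R$1,450,000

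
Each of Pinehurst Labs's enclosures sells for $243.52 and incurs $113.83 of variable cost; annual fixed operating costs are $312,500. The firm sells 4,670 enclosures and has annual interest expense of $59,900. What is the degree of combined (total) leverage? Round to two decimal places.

2.60

At 4,670 units, contribution = 4,670 × $129.69 = $605,652.30.
EBIT = $605,652.30 − $312,500 = $293,152.30. Interest = $59,900.00, so EBIT − I = $233,252.30.
Degree of total leverage = total CM / (EBIT − interest) = $605,652.30 / $233,252.30 = 2.5966.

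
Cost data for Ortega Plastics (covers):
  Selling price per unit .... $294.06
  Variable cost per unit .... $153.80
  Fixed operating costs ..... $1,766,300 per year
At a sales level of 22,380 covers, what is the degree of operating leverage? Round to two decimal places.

2.29

At 22,380 units, contribution = 22,380 × $140.26 = $3,139,018.80.
EBIT = $3,139,018.80 − $1,766,300 = $1,372,718.80.
Degree of operating leverage = $3,139,018.80 / $1,372,718.80 = 2.2867.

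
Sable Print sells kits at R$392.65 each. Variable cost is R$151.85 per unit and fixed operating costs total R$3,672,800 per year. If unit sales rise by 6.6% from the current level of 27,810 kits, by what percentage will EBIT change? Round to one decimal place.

+14.6%

Contribution at this volume is 27,810 × R$240.80 = R$6,696,648.00.
EBIT = R$6,696,648.00 − R$3,672,800 = R$3,023,848.00.
Degree of operating leverage = R$6,696,648.00 / R$3,023,848.00 = 2.2146.
%ΔEBIT = DOL × %ΔSales = 2.2146 × +6.6% = +14.6%.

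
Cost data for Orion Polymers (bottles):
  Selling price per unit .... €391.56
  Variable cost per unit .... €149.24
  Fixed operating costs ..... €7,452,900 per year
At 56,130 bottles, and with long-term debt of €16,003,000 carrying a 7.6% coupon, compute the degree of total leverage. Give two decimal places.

2.76

At 56,130 units, contribution = 56,130 × €242.32 = €13,601,421.60.
Operating income = contribution − fixed costs = €13,601,421.60 − €7,452,900 = €6,148,521.60. Interest = €1,216,228.00, so EBIT − I = €4,932,293.60.
Degree of total leverage = total CM / (EBIT − interest) = €13,601,421.60 / €4,932,293.60 = 2.7576.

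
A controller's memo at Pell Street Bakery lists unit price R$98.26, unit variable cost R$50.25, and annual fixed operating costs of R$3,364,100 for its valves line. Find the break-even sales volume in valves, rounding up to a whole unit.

70,071 valves

Contribution margin per unit = R$98.26 − R$50.25 = R$48.01.
Break-even volume = fixed costs ÷ CM per unit = R$3,364,100 ÷ R$48.01 = 70,070.82, so 70,071 valves.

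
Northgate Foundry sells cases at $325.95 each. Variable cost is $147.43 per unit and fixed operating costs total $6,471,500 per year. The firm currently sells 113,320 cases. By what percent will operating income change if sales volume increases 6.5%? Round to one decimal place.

+9.6%

At 113,320 units, contribution = 113,320 × $178.52 = $20,229,886.40.
Subtracting fixed costs: EBIT = $20,229,886.40 − $6,471,500 = $13,758,386.40.
DOL = contribution ÷ EBIT = $20,229,886.40 ÷ $13,758,386.40 = 1.4704.
%ΔEBIT = DOL × %ΔSales = 1.4704 × +6.5% = +9.6%.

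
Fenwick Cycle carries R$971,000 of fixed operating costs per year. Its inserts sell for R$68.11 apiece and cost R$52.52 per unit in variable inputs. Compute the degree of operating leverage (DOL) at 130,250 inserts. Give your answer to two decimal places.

1.92

Contribution at this volume is 130,250 × R$15.59 = R$2,030,597.50.
Subtracting fixed costs: EBIT = R$2,030,597.50 − R$971,000 = R$1,059,597.50.
Degree of operating leverage = R$2,030,597.50 / R$1,059,597.50 = 1.9164.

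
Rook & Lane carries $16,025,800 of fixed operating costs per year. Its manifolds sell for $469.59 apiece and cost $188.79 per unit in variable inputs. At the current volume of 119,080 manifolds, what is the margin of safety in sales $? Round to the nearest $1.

$29,118,366

Each unit contributes $469.59 − $188.79 = $280.80. Break-even units = $16,025,800 ÷ $280.80 = 57,071.94; break-even revenue = 57,071.94 × $469.59 = $26,800,411.05.
Actual sales revenue = 119,080 × $469.59 = $55,918,777.20.
Margin of safety = $55,918,777.20 − $26,800,411.05 = $29,118,366.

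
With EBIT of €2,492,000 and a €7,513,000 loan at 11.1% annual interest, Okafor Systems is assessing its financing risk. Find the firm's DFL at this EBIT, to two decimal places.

Interest = €833,943.00.
DFL = EBIT ÷ (EBIT − I) = €2,492,000 ÷ (€2,492,000 − €833,943.00) = €2,492,000 ÷ €1,658,057.00 = 1.5030.

1.50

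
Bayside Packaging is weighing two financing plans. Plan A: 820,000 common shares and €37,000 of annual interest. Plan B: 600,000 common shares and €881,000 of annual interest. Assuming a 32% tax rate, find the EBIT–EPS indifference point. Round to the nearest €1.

At indifference, (EBIT − 37,000)(1 − t)/820,000 = (EBIT − 881,000)(1 − t)/600,000.
The (1 − t) factor cancels: (EBIT − 37,000) × 600,000 = (EBIT − 881,000) × 820,000.
Solving, EBIT = (881,000·820,000 − 37,000·600,000) / (820,000 − 600,000) = 700,220,000,000 / 220,000 = 3,182,818.18.

€3,182,818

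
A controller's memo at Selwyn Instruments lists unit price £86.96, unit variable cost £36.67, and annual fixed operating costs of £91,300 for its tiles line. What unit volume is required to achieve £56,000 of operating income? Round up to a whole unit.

Each unit contributes £86.96 − £36.67 = £50.29.
Units = (FC + target) / CM = (£91,300 + £56,000) / £50.29 = 2,929.01, so 2,930 tiles.

2,930 tiles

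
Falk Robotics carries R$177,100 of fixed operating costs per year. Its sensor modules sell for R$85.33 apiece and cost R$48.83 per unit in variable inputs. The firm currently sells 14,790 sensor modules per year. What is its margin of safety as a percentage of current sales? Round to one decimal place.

67.2%

Unit CM = price − variable cost = R$85.33 − R$48.83 = R$36.50. Break-even units = R$177,100 ÷ R$36.50 = 4,852.05; break-even revenue = 4,852.05 × R$85.33 = R$414,025.84.
Current sales = 14,790 × R$85.33 = R$1,262,030.70.
Margin of safety = (R$1,262,030.70 − R$414,025.84) ÷ R$1,262,030.70 = 67.2%.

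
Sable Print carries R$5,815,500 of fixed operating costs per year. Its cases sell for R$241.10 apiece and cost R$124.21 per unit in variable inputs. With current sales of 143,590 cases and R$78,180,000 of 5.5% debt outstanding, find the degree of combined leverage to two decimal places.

Total contribution margin = 143,590 × R$116.89 = R$16,784,235.10.
Operating income = contribution − fixed costs = R$16,784,235.10 − R$5,815,500 = R$10,968,735.10. Interest = R$4,299,900.00, so EBIT − I = R$6,668,835.10.
DCL = contribution ÷ (EBIT − I) = R$16,784,235.10 ÷ R$6,668,835.10 = 2.5168.

2.52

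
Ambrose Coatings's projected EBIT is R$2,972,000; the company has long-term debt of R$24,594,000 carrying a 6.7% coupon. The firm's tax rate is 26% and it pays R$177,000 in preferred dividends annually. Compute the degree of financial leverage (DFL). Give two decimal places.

Annual interest charges come to R$1,647,798.00.
Preferred dividends grossed up pre-tax: R$177,000 / (1 − 0.26) = R$239,189.19.
DFL = EBIT ÷ [EBIT − I − D_p/(1−t)] = R$2,972,000 ÷ [R$2,972,000 − R$1,647,798.00 − R$239,189.19] = R$2,972,000 ÷ R$1,085,012.81 = 2.7391.

2.74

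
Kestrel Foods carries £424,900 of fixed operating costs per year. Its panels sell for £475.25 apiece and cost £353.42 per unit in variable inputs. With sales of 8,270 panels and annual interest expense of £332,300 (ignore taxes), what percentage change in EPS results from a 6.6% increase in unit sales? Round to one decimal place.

+26.6%

Contribution at this volume is 8,270 × £121.83 = £1,007,534.10.
Subtracting fixed costs: EBIT = £1,007,534.10 − £424,900 = £582,634.10.
Interest = £332,300.00, so EBIT − I = £250,334.10.
Degree of combined leverage = contribution ÷ (EBIT − I) = £1,007,534.10 ÷ £250,334.10 = 4.0248.
EPS therefore changes by 4.0248 × (+6.6%) = +26.6%.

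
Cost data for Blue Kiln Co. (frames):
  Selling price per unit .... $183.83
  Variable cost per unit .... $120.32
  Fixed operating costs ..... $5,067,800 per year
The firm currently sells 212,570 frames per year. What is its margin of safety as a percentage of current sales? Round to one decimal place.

62.5%

Each unit contributes $183.83 − $120.32 = $63.51. Break-even units = $5,067,800 ÷ $63.51 = 79,795.31; break-even revenue = 79,795.31 × $183.83 = $14,668,771.44.
Actual sales revenue = 212,570 × $183.83 = $39,076,743.10.
Margin of safety = ($39,076,743.10 − $14,668,771.44) ÷ $39,076,743.10 = 62.5%.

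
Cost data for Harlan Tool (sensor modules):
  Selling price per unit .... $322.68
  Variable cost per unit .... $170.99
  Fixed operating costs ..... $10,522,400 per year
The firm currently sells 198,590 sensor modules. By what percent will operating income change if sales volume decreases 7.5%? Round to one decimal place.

Contribution at this volume is 198,590 × $151.69 = $30,124,117.10.
Operating income = contribution − fixed costs = $30,124,117.10 − $10,522,400 = $19,601,717.10.
So DOL = total CM / EBIT = $30,124,117.10 / $19,601,717.10 = 1.5368.
So EBIT moves 1.5368 × (-7.5%) = -11.5%.

-11.5%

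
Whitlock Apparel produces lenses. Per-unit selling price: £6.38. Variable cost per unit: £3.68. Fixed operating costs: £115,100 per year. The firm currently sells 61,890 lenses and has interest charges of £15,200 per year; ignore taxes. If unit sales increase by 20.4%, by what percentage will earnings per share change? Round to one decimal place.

Total contribution margin = 61,890 × £2.70 = £167,103.00.
Operating income = contribution − fixed costs = £167,103.00 − £115,100 = £52,003.00.
Interest = £15,200.00, so EBIT − I = £36,803.00.
DCL = total CM / (EBIT − I) = £167,103.00 / £36,803.00 = 4.5405.
EPS therefore changes by 4.5405 × (+20.4%) = +92.6%.

+92.6%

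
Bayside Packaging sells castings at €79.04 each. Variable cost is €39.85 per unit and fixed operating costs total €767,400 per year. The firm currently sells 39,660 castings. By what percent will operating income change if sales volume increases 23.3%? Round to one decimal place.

Contribution at this volume is 39,660 × €39.19 = €1,554,275.40.
EBIT = €1,554,275.40 − €767,400 = €786,875.40.
So DOL = total CM / EBIT = €1,554,275.40 / €786,875.40 = 1.9752.
So EBIT moves 1.9752 × (+23.3%) = +46.0%.

+46.0%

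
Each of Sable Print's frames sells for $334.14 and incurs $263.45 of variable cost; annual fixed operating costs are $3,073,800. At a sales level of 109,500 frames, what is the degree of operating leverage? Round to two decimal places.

1.66

Total contribution margin = 109,500 × $70.69 = $7,740,555.00.
EBIT = $7,740,555.00 − $3,073,800 = $4,666,755.00.
DOL = contribution ÷ EBIT = $7,740,555.00 ÷ $4,666,755.00 = 1.6587.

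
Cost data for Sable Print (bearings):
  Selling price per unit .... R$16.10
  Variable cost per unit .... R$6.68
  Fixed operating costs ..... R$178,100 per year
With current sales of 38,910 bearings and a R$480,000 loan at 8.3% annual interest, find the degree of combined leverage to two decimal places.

2.47

Contribution at this volume is 38,910 × R$9.42 = R$366,532.20.
Operating income = contribution − fixed costs = R$366,532.20 − R$178,100 = R$188,432.20. Interest = R$39,840.00.
DOL = R$366,532.20 ÷ R$188,432.20 = 1.9452; DFL = R$188,432.20 ÷ R$148,592.20 = 1.2681.
Combined leverage = 1.9452 × 1.2681 = 2.4667.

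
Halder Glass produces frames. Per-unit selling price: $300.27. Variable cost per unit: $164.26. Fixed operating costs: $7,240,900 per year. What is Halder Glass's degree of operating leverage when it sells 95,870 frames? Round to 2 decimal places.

Total contribution margin = 95,870 × $136.01 = $13,039,278.70.
Operating income = contribution − fixed costs = $13,039,278.70 − $7,240,900 = $5,798,378.70.
Degree of operating leverage = $13,039,278.70 / $5,798,378.70 = 2.2488.

2.25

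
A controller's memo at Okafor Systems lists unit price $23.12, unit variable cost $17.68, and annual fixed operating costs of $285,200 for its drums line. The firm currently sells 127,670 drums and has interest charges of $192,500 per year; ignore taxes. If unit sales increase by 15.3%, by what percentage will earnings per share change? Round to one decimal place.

At 127,670 units, contribution = 127,670 × $5.44 = $694,524.80.
Operating income = contribution − fixed costs = $694,524.80 − $285,200 = $409,324.80.
Interest = $192,500.00, so EBIT − I = $216,824.80.
DCL = total CM / (EBIT − I) = $694,524.80 / $216,824.80 = 3.2032.
EPS therefore changes by 3.2032 × (+15.3%) = +49.0%.

+49.0%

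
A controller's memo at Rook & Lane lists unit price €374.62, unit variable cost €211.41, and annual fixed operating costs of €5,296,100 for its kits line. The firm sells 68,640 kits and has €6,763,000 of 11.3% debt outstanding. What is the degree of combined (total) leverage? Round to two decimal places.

Contribution at this volume is 68,640 × €163.21 = €11,202,734.40.
Operating income = contribution − fixed costs = €11,202,734.40 − €5,296,100 = €5,906,634.40. Interest = €764,219.00, so EBIT − I = €5,142,415.40.
Degree of total leverage = total CM / (EBIT − interest) = €11,202,734.40 / €5,142,415.40 = 2.1785.

2.18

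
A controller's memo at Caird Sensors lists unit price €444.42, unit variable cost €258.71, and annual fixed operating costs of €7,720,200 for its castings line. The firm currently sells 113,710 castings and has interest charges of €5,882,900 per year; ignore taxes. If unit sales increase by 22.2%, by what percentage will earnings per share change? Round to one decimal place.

Total contribution margin = 113,710 × €185.71 = €21,117,084.10.
Subtracting fixed costs: EBIT = €21,117,084.10 − €7,720,200 = €13,396,884.10.
After interest of €5,882,900.00, pre-tax earnings = €7,513,984.10.
DCL = total CM / (EBIT − I) = €21,117,084.10 / €7,513,984.10 = 2.8104.
EPS therefore changes by 2.8104 × (+22.2%) = +62.4%.

+62.4%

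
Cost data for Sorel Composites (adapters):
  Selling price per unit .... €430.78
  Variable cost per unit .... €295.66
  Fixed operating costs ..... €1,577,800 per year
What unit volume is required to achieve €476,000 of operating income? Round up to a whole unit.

Unit CM = price − variable cost = €430.78 − €295.66 = €135.12.
Units = (FC + target) / CM = (€1,577,800 + €476,000) / €135.12 = 15,199.82, so 15,200 adapters.

15,200 adapters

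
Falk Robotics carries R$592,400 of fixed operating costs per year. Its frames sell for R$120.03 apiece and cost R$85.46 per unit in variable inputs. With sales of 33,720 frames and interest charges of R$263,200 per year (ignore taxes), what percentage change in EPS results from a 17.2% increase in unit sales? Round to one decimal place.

+64.7%

Contribution at this volume is 33,720 × R$34.57 = R$1,165,700.40.
Operating income = contribution − fixed costs = R$1,165,700.40 − R$592,400 = R$573,300.40.
Interest = R$263,200.00, so EBIT − I = R$310,100.40.
DCL = total CM / (EBIT − I) = R$1,165,700.40 / R$310,100.40 = 3.7591.
%ΔEPS = DCL × %ΔSales = 3.7591 × +17.2% = +64.7%.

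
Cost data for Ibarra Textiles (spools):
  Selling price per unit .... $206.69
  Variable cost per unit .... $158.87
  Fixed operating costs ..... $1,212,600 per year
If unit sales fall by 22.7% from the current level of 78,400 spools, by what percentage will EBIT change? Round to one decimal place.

At 78,400 units, contribution = 78,400 × $47.82 = $3,749,088.00.
Subtracting fixed costs: EBIT = $3,749,088.00 − $1,212,600 = $2,536,488.00.
Degree of operating leverage = $3,749,088.00 / $2,536,488.00 = 1.4781.
Operating income changes by 1.4781 × -22.7% = -33.6%.

-33.6%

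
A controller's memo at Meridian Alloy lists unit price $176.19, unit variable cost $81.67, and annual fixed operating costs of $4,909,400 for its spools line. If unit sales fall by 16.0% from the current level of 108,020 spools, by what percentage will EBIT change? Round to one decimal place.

-30.8%

At 108,020 units, contribution = 108,020 × $94.52 = $10,210,050.40.
Operating income = contribution − fixed costs = $10,210,050.40 − $4,909,400 = $5,300,650.40.
So DOL = total CM / EBIT = $10,210,050.40 / $5,300,650.40 = 1.9262.
%ΔEBIT = DOL × %ΔSales = 1.9262 × -16.0% = -30.8%.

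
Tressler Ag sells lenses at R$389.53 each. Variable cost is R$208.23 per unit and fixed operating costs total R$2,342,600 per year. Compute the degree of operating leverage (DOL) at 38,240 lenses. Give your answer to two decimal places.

1.51

Contribution at this volume is 38,240 × R$181.30 = R$6,932,912.00.
EBIT = R$6,932,912.00 − R$2,342,600 = R$4,590,312.00.
So DOL = total CM / EBIT = R$6,932,912.00 / R$4,590,312.00 = 1.5103.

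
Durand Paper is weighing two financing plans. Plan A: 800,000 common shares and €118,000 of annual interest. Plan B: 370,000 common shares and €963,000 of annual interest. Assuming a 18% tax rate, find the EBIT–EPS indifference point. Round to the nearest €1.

€1,690,093

Set EPS_A = EPS_B: (EBIT − €118,000)(1 − 0.18) ÷ 800,000 = (EBIT − €963,000)(1 − 0.18) ÷ 370,000.
Cancelling (1 − t) and cross-multiplying: 370,000·(EBIT − 118,000) = 800,000·(EBIT − 963,000).
EBIT × (800,000 − 370,000) = 963,000 × 800,000 − 118,000 × 370,000 = 726,740,000,000, so EBIT = 726,740,000,000 ÷ 430,000 = 1,690,093.02.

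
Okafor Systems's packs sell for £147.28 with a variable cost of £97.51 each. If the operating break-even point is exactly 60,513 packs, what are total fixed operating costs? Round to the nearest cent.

Each unit contributes £147.28 − £97.51 = £49.77.
Fixed costs = break-even units × CM = 60,513 × £49.77 = £3,011,732.01.

£3,011,732.01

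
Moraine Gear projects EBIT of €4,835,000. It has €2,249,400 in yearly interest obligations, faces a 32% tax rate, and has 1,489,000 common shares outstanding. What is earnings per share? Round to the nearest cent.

Interest = €2,249,400.00, so EBT = €4,835,000 − €2,249,400.00 = €2,585,600.00.
Net income = €2,585,600.00 × (1 − 0.32) = €1,758,208.00.
EPS = €1,758,208.00 ÷ 1,489,000 = €1.18.

€1.18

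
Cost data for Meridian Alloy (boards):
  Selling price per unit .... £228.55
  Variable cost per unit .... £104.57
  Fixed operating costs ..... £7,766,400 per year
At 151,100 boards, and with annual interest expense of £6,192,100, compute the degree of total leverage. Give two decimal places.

Contribution at this volume is 151,100 × £123.98 = £18,733,378.00.
Operating income = contribution − fixed costs = £18,733,378.00 − £7,766,400 = £10,966,978.00. Interest = £6,192,100.00.
DOL = £18,733,378.00 ÷ £10,966,978.00 = 1.7082; DFL = £10,966,978.00 ÷ £4,774,878.00 = 2.2968.
Combined leverage = 1.7082 × 2.2968 = 3.9234.

3.92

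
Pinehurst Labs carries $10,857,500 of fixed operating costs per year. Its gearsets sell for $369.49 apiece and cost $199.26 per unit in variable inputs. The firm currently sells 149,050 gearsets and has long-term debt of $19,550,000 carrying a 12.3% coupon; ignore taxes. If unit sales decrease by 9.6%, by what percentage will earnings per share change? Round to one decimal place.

-20.1%

Contribution at this volume is 149,050 × $170.23 = $25,372,781.50.
Operating income = contribution − fixed costs = $25,372,781.50 − $10,857,500 = $14,515,281.50.
Interest = $2,404,650.00, so EBIT − I = $12,110,631.50.
DCL = total CM / (EBIT − I) = $25,372,781.50 / $12,110,631.50 = 2.0951.
%ΔEPS = DCL × %ΔSales = 2.0951 × -9.6% = -20.1%.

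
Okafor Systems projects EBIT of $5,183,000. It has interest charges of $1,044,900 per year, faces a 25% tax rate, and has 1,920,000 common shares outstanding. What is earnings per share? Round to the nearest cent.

Pre-tax income = $5,183,000 − $1,044,900.00 = $4,138,100.00.
After tax at 25%: net income = $4,138,100.00 × 0.75 = $3,103,575.00.
Per share: $3,103,575.00 / 1,920,000 shares = $1.62.

$1.62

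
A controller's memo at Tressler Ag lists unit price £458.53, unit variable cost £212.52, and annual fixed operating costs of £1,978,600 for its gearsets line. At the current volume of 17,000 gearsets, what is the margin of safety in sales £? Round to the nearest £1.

£4,107,162

Each unit contributes £458.53 − £212.52 = £246.01. Break-even units = £1,978,600 ÷ £246.01 = 8,042.76; break-even revenue = 8,042.76 × £458.53 = £3,687,847.88.
Actual sales revenue = 17,000 × £458.53 = £7,795,010.00.
Margin of safety = £7,795,010.00 − £3,687,847.88 = £4,107,162.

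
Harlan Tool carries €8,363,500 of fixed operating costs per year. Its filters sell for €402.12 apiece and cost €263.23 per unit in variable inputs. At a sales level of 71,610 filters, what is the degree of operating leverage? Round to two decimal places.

6.29

At 71,610 units, contribution = 71,610 × €138.89 = €9,945,912.90.
Operating income = contribution − fixed costs = €9,945,912.90 − €8,363,500 = €1,582,412.90.
So DOL = total CM / EBIT = €9,945,912.90 / €1,582,412.90 = 6.2853.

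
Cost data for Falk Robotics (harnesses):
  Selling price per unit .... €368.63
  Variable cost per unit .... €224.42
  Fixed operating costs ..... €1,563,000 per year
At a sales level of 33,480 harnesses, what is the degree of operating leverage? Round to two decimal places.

1.48

Contribution at this volume is 33,480 × €144.21 = €4,828,150.80.
EBIT = €4,828,150.80 − €1,563,000 = €3,265,150.80.
Degree of operating leverage = €4,828,150.80 / €3,265,150.80 = 1.4787.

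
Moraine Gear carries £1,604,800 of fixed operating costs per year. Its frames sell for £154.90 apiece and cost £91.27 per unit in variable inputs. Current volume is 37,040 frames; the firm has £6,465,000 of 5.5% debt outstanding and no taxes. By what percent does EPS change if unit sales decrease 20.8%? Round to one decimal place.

-123.6%

Total contribution margin = 37,040 × £63.63 = £2,356,855.20.
Subtracting fixed costs: EBIT = £2,356,855.20 − £1,604,800 = £752,055.20.
After interest of £355,575.00, pre-tax earnings = £396,480.20.
Degree of combined leverage = contribution ÷ (EBIT − I) = £2,356,855.20 ÷ £396,480.20 = 5.9444.
EPS therefore changes by 5.9444 × (-20.8%) = -123.6%.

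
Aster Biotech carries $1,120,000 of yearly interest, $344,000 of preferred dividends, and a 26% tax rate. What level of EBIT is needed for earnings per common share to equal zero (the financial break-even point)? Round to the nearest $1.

$1,584,865

Grossing the preferred dividend up to pre-tax terms: $344,000 / (1 − 0.26) = $464,864.86.
Financial break-even EBIT = interest + D_p ÷ (1 − t) = $1,120,000 + $464,864.86 = $1,584,864.86.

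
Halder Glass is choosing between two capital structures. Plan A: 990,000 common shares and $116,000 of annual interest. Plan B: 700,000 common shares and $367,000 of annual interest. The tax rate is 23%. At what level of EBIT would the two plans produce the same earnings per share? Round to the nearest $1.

Set EPS_A = EPS_B: (EBIT − $116,000)(1 − 0.23) ÷ 990,000 = (EBIT − $367,000)(1 − 0.23) ÷ 700,000.
Cancelling (1 − t) and cross-multiplying: 700,000·(EBIT − 116,000) = 990,000·(EBIT − 367,000).
EBIT × (990,000 − 700,000) = 367,000 × 990,000 − 116,000 × 700,000 = 282,130,000,000, so EBIT = 282,130,000,000 ÷ 290,000 = 972,862.07.

$972,862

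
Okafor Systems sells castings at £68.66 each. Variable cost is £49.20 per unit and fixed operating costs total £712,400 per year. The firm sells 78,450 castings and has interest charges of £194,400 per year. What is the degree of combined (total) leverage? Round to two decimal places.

2.46

At 78,450 units, contribution = 78,450 × £19.46 = £1,526,637.00.
EBIT = £1,526,637.00 − £712,400 = £814,237.00. Interest = £194,400.00.
DOL = £1,526,637.00 ÷ £814,237.00 = 1.8749; DFL = £814,237.00 ÷ £619,837.00 = 1.3136.
Combined leverage = 1.8749 × 1.3136 = 2.4629.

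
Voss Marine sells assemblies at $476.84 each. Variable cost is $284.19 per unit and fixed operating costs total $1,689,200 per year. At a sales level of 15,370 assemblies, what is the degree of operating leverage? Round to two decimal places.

2.33

Total contribution margin = 15,370 × $192.65 = $2,961,030.50.
Operating income = contribution − fixed costs = $2,961,030.50 − $1,689,200 = $1,271,830.50.
Degree of operating leverage = $2,961,030.50 / $1,271,830.50 = 2.3282.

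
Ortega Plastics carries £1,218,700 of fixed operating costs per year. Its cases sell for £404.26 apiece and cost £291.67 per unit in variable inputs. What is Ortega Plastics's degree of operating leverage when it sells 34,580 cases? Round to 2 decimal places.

1.46

Contribution at this volume is 34,580 × £112.59 = £3,893,362.20.
Subtracting fixed costs: EBIT = £3,893,362.20 − £1,218,700 = £2,674,662.20.
DOL = contribution ÷ EBIT = £3,893,362.20 ÷ £2,674,662.20 = 1.4556.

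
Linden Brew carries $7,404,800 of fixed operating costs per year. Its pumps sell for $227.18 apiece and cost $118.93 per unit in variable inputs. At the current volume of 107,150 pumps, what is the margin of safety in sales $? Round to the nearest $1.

$8,802,176

Each unit contributes $227.18 − $118.93 = $108.25. Break-even units = $7,404,800 ÷ $108.25 = 68,404.62; break-even revenue = 68,404.62 × $227.18 = $15,540,161.33.
Current sales = 107,150 × $227.18 = $24,342,337.00.
Margin of safety = $24,342,337.00 − $15,540,161.33 = $8,802,176.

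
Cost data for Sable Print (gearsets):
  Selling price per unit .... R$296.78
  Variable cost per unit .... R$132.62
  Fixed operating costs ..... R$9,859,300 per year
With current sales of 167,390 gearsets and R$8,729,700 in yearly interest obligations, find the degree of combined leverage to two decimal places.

Total contribution margin = 167,390 × R$164.16 = R$27,478,742.40.
Operating income = contribution − fixed costs = R$27,478,742.40 − R$9,859,300 = R$17,619,442.40. Interest = R$8,729,700.00.
DOL = R$27,478,742.40 ÷ R$17,619,442.40 = 1.5596; DFL = R$17,619,442.40 ÷ R$8,889,742.40 = 1.9820.
Combined leverage = 1.5596 × 1.9820 = 3.0911.

3.09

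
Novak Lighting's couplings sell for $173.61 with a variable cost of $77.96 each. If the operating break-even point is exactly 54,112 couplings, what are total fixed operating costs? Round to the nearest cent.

$5,175,812.80

Each unit contributes $173.61 − $77.96 = $95.65.
Fixed costs = break-even units × CM = 54,112 × $95.65 = $5,175,812.80.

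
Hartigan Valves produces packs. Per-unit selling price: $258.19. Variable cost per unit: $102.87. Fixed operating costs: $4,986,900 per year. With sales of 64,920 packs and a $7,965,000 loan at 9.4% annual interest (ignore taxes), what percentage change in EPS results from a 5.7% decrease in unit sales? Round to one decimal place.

-13.2%

At 64,920 units, contribution = 64,920 × $155.32 = $10,083,374.40.
Operating income = contribution − fixed costs = $10,083,374.40 − $4,986,900 = $5,096,474.40.
After interest of $748,710.00, pre-tax earnings = $4,347,764.40.
DCL = total CM / (EBIT − I) = $10,083,374.40 / $4,347,764.40 = 2.3192.
EPS therefore changes by 2.3192 × (-5.7%) = -13.2%.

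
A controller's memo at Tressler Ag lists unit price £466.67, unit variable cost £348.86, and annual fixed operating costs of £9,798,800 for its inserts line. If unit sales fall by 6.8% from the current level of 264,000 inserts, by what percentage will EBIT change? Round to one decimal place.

-9.9%

At 264,000 units, contribution = 264,000 × £117.81 = £31,101,840.00.
EBIT = £31,101,840.00 − £9,798,800 = £21,303,040.00.
DOL = contribution ÷ EBIT = £31,101,840.00 ÷ £21,303,040.00 = 1.4600.
So EBIT moves 1.4600 × (-6.8%) = -9.9%.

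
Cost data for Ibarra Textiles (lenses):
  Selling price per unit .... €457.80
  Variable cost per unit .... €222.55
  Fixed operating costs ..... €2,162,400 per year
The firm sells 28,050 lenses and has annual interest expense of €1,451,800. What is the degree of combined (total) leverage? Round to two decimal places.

At 28,050 units, contribution = 28,050 × €235.25 = €6,598,762.50.
EBIT = €6,598,762.50 − €2,162,400 = €4,436,362.50. Interest = €1,451,800.00.
DOL = €6,598,762.50 ÷ €4,436,362.50 = 1.4874; DFL = €4,436,362.50 ÷ €2,984,562.50 = 1.4864.
Combined leverage = 1.4874 × 1.4864 = 2.2109.

2.21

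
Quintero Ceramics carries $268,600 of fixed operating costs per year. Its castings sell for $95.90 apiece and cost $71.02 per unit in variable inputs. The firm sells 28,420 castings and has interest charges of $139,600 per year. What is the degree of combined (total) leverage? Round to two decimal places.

Contribution at this volume is 28,420 × $24.88 = $707,089.60.
Subtracting fixed costs: EBIT = $707,089.60 − $268,600 = $438,489.60. Interest = $139,600.00.
DOL = $707,089.60 ÷ $438,489.60 = 1.6126; DFL = $438,489.60 ÷ $298,889.60 = 1.4671.
Combined leverage = 1.6126 × 1.4671 = 2.3658.

2.37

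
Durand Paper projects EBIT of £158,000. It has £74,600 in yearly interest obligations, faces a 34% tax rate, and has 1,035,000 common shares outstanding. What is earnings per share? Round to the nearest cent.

Interest = £74,600.00, so EBT = £158,000 − £74,600.00 = £83,400.00.
Net income = £83,400.00 × (1 − 0.34) = £55,044.00.
Per share: £55,044.00 / 1,035,000 shares = £0.05.

£0.05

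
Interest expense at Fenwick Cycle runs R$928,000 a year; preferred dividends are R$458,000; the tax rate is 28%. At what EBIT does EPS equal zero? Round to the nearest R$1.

Grossing the preferred dividend up to pre-tax terms: R$458,000 / (1 − 0.28) = R$636,111.11.
Financial break-even EBIT = interest + D_p ÷ (1 − t) = R$928,000 + R$636,111.11 = R$1,564,111.11.

R$1,564,111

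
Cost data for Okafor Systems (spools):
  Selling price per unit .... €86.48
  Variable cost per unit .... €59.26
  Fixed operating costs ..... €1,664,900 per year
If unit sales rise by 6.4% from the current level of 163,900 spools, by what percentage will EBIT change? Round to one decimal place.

+10.2%

Contribution at this volume is 163,900 × €27.22 = €4,461,358.00.
Operating income = contribution − fixed costs = €4,461,358.00 − €1,664,900 = €2,796,458.00.
Degree of operating leverage = €4,461,358.00 / €2,796,458.00 = 1.5954.
So EBIT moves 1.5954 × (+6.4%) = +10.2%.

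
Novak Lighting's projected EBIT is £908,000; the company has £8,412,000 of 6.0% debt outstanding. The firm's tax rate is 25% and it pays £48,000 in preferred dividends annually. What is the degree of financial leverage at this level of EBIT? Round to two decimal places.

2.68

Interest = £504,720.00.
Pre-tax preferred-dividend burden = £48,000 ÷ (1 − 0.25) = £64,000.00.
DFL = EBIT ÷ [EBIT − I − D_p/(1−t)] = £908,000 ÷ [£908,000 − £504,720.00 − £64,000.00] = £908,000 ÷ £339,280.00 = 2.6763.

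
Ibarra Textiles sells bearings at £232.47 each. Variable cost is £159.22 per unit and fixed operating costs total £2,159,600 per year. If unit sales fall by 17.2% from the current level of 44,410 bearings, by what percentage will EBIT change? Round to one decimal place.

Contribution at this volume is 44,410 × £73.25 = £3,253,032.50.
Operating income = contribution − fixed costs = £3,253,032.50 − £2,159,600 = £1,093,432.50.
Degree of operating leverage = £3,253,032.50 / £1,093,432.50 = 2.9751.
Operating income changes by 2.9751 × -17.2% = -51.2%.

-51.2%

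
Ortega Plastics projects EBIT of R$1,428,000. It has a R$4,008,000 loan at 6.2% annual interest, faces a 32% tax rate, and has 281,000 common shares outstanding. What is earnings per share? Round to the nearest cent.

Pre-tax income = R$1,428,000 − R$248,496.00 = R$1,179,504.00.
Net income = R$1,179,504.00 × (1 − 0.32) = R$802,062.72.
Per share: R$802,062.72 / 281,000 shares = R$2.85.

R$2.85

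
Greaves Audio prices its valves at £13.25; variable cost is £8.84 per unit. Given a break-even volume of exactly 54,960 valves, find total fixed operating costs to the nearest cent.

Contribution margin per unit = £13.25 − £8.84 = £4.41.
Fixed costs = break-even units × CM = 54,960 × £4.41 = £242,373.60.

£242,373.60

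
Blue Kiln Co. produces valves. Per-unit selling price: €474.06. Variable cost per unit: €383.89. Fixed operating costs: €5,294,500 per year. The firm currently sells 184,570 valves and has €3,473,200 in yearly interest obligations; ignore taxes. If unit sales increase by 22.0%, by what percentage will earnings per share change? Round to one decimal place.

+46.5%

Total contribution margin = 184,570 × €90.17 = €16,642,676.90.
Subtracting fixed costs: EBIT = €16,642,676.90 − €5,294,500 = €11,348,176.90.
After interest of €3,473,200.00, pre-tax earnings = €7,874,976.90.
DCL = total CM / (EBIT − I) = €16,642,676.90 / €7,874,976.90 = 2.1134.
%ΔEPS = DCL × %ΔSales = 2.1134 × +22.0% = +46.5%.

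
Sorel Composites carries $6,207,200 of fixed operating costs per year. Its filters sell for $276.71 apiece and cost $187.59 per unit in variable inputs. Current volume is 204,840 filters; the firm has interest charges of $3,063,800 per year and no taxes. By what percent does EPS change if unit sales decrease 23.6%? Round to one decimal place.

At 204,840 units, contribution = 204,840 × $89.12 = $18,255,340.80.
EBIT = $18,255,340.80 − $6,207,200 = $12,048,140.80.
Interest = $3,063,800.00, so EBIT − I = $8,984,340.80.
DCL = total CM / (EBIT − I) = $18,255,340.80 / $8,984,340.80 = 2.0319.
EPS therefore changes by 2.0319 × (-23.6%) = -48.0%.

-48.0%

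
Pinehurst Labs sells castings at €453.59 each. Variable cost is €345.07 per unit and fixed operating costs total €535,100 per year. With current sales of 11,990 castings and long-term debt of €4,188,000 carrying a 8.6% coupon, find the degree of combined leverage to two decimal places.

3.21

Total contribution margin = 11,990 × €108.52 = €1,301,154.80.
Subtracting fixed costs: EBIT = €1,301,154.80 − €535,100 = €766,054.80. Interest = €360,168.00, so EBIT − I = €405,886.80.
DCL = contribution ÷ (EBIT − I) = €1,301,154.80 ÷ €405,886.80 = 3.2057.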